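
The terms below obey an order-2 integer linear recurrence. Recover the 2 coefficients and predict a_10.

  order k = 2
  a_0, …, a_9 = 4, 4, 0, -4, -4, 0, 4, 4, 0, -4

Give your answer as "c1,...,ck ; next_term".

  a_2 = 1·4 + -1·4 = 0
  a_3 = 1·0 + -1·4 = -4
  a_4 = 1·-4 + -1·0 = -4
  a_5 = 1·-4 + -1·-4 = 0
  a_6 = 1·0 + -1·-4 = 4
  a_7 = 1·4 + -1·0 = 4
  a_8 = 1·4 + -1·4 = 0
  a_9 = 1·0 + -1·4 = -4
  a_10 = 1·-4 + -1·0 = -4

1,-1 ; -4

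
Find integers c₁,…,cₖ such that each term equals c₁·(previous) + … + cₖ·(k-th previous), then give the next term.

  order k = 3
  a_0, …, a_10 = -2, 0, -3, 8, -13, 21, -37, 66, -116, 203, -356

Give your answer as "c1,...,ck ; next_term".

  a_3 = -2·-3 + -1·0 + -1·-2 = 8
  a_4 = -2·8 + -1·-3 + -1·0 = -13
  a_5 = -2·-13 + -1·8 + -1·-3 = 21
  a_6 = -2·21 + -1·-13 + -1·8 = -37
  a_7 = -2·-37 + -1·21 + -1·-13 = 66
  a_8 = -2·66 + -1·-37 + -1·21 = -116
  a_9 = -2·-116 + -1·66 + -1·-37 = 203
  a_10 = -2·203 + -1·-116 + -1·66 = -356
  a_11 = -2·-356 + -1·203 + -1·-116 = 625

-2,-1,-1 ; 625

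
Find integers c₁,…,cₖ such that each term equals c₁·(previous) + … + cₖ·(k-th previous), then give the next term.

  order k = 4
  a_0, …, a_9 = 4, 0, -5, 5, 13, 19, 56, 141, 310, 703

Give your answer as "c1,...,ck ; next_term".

3,-2,2,-3 ; 1603

  a_4 = 3·5 + -2·-5 + 2·0 + -3·4 = 13
  a_5 = 3·13 + -2·5 + 2·-5 + -3·0 = 19
  a_6 = 3·19 + -2·13 + 2·5 + -3·-5 = 56
  a_7 = 3·56 + -2·19 + 2·13 + -3·5 = 141
  a_8 = 3·141 + -2·56 + 2·19 + -3·13 = 310
  a_9 = 3·310 + -2·141 + 2·56 + -3·19 = 703
  a_10 = 3·703 + -2·310 + 2·141 + -3·56 = 1603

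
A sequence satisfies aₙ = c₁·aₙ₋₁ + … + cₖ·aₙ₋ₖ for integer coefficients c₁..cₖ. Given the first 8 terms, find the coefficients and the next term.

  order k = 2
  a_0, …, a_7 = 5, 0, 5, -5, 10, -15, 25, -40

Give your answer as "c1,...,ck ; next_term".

  a_2 = -1·0 + 1·5 = 5
  a_3 = -1·5 + 1·0 = -5
  a_4 = -1·-5 + 1·5 = 10
  a_5 = -1·10 + 1·-5 = -15
  a_6 = -1·-15 + 1·10 = 25
  a_7 = -1·25 + 1·-15 = -40
  a_8 = -1·-40 + 1·25 = 65

-1,1 ; 65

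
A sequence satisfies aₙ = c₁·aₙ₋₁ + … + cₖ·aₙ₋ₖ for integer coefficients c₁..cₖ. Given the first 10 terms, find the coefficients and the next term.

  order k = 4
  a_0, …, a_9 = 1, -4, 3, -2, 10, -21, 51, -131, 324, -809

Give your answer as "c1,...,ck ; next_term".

-2,1,-1,-1 ; 2022

  a_4 = -2·-2 + 1·3 + -1·-4 + -1·1 = 10
  a_5 = -2·10 + 1·-2 + -1·3 + -1·-4 = -21
  a_6 = -2·-21 + 1·10 + -1·-2 + -1·3 = 51
  a_7 = -2·51 + 1·-21 + -1·10 + -1·-2 = -131
  a_8 = -2·-131 + 1·51 + -1·-21 + -1·10 = 324
  a_9 = -2·324 + 1·-131 + -1·51 + -1·-21 = -809
  a_10 = -2·-809 + 1·324 + -1·-131 + -1·51 = 2022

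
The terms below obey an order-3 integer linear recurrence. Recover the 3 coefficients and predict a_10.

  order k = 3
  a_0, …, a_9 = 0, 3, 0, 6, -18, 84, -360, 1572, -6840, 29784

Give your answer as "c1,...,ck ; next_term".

-4,2,2 ; -129672

  a_3 = -4·0 + 2·3 + 2·0 = 6
  a_4 = -4·6 + 2·0 + 2·3 = -18
  a_5 = -4·-18 + 2·6 + 2·0 = 84
  a_6 = -4·84 + 2·-18 + 2·6 = -360
  a_7 = -4·-360 + 2·84 + 2·-18 = 1572
  a_8 = -4·1572 + 2·-360 + 2·84 = -6840
  a_9 = -4·-6840 + 2·1572 + 2·-360 = 29784
  a_10 = -4·29784 + 2·-6840 + 2·1572 = -129672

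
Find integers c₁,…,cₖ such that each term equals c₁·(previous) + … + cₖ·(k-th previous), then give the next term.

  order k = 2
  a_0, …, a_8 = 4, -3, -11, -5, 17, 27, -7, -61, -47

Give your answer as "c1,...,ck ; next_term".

1,-2 ; 75

  a_2 = 1·-3 + -2·4 = -11
  a_3 = 1·-11 + -2·-3 = -5
  a_4 = 1·-5 + -2·-11 = 17
  a_5 = 1·17 + -2·-5 = 27
  a_6 = 1·27 + -2·17 = -7
  a_7 = 1·-7 + -2·27 = -61
  a_8 = 1·-61 + -2·-7 = -47
  a_9 = 1·-47 + -2·-61 = 75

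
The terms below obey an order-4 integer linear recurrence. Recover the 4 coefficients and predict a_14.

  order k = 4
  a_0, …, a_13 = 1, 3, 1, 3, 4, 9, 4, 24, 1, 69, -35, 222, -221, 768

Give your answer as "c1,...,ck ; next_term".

-1,2,1,2 ; -1058

  a_4 = -1·3 + 2·1 + 1·3 + 2·1 = 4
  a_5 = -1·4 + 2·3 + 1·1 + 2·3 = 9
  a_6 = -1·9 + 2·4 + 1·3 + 2·1 = 4
  a_7 = -1·4 + 2·9 + 1·4 + 2·3 = 24
  a_8 = -1·24 + 2·4 + 1·9 + 2·4 = 1
  a_9 = -1·1 + 2·24 + 1·4 + 2·9 = 69
  a_10 = -1·69 + 2·1 + 1·24 + 2·4 = -35
  a_11 = -1·-35 + 2·69 + 1·1 + 2·24 = 222
  a_12 = -1·222 + 2·-35 + 1·69 + 2·1 = -221
  a_13 = -1·-221 + 2·222 + 1·-35 + 2·69 = 768
  a_14 = -1·768 + 2·-221 + 1·222 + 2·-35 = -1058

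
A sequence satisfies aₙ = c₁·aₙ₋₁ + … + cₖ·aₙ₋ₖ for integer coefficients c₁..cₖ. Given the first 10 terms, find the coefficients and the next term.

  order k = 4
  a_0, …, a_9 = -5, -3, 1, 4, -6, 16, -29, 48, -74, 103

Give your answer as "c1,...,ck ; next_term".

  a_4 = -2·4 + 0·1 + 1·-3 + -1·-5 = -6
  a_5 = -2·-6 + 0·4 + 1·1 + -1·-3 = 16
  a_6 = -2·16 + 0·-6 + 1·4 + -1·1 = -29
  a_7 = -2·-29 + 0·16 + 1·-6 + -1·4 = 48
  a_8 = -2·48 + 0·-29 + 1·16 + -1·-6 = -74
  a_9 = -2·-74 + 0·48 + 1·-29 + -1·16 = 103
  a_10 = -2·103 + 0·-74 + 1·48 + -1·-29 = -129

-2,0,1,-1 ; -129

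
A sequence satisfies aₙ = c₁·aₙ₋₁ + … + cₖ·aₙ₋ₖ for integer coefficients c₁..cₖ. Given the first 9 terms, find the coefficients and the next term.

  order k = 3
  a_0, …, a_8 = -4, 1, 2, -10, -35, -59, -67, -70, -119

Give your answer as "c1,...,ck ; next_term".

  a_3 = 3·2 + -4·1 + 3·-4 = -10
  a_4 = 3·-10 + -4·2 + 3·1 = -35
  a_5 = 3·-35 + -4·-10 + 3·2 = -59
  a_6 = 3·-59 + -4·-35 + 3·-10 = -67
  a_7 = 3·-67 + -4·-59 + 3·-35 = -70
  a_8 = 3·-70 + -4·-67 + 3·-59 = -119
  a_9 = 3·-119 + -4·-70 + 3·-67 = -278

3,-4,3 ; -278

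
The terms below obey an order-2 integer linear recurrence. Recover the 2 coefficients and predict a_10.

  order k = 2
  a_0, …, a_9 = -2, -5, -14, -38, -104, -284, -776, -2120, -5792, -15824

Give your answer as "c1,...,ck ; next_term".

  a_2 = 2·-5 + 2·-2 = -14
  a_3 = 2·-14 + 2·-5 = -38
  a_4 = 2·-38 + 2·-14 = -104
  a_5 = 2·-104 + 2·-38 = -284
  a_6 = 2·-284 + 2·-104 = -776
  a_7 = 2·-776 + 2·-284 = -2120
  a_8 = 2·-2120 + 2·-776 = -5792
  a_9 = 2·-5792 + 2·-2120 = -15824
  a_10 = 2·-15824 + 2·-5792 = -43232

2,2 ; -43232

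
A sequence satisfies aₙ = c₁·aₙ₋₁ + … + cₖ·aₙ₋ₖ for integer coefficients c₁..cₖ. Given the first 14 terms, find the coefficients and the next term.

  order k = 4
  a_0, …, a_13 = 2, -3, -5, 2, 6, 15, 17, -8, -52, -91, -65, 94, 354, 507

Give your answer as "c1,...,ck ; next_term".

1,-1,-1,-2 ; 189

  a_4 = 1·2 + -1·-5 + -1·-3 + -2·2 = 6
  a_5 = 1·6 + -1·2 + -1·-5 + -2·-3 = 15
  a_6 = 1·15 + -1·6 + -1·2 + -2·-5 = 17
  a_7 = 1·17 + -1·15 + -1·6 + -2·2 = -8
  a_8 = 1·-8 + -1·17 + -1·15 + -2·6 = -52
  a_9 = 1·-52 + -1·-8 + -1·17 + -2·15 = -91
  a_10 = 1·-91 + -1·-52 + -1·-8 + -2·17 = -65
  a_11 = 1·-65 + -1·-91 + -1·-52 + -2·-8 = 94
  a_12 = 1·94 + -1·-65 + -1·-91 + -2·-52 = 354
  a_13 = 1·354 + -1·94 + -1·-65 + -2·-91 = 507
  a_14 = 1·507 + -1·354 + -1·94 + -2·-65 = 189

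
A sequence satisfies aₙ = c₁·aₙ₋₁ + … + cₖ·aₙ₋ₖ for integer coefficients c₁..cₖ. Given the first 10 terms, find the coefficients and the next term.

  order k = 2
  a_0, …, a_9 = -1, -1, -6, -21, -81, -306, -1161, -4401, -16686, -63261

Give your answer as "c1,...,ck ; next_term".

3,3 ; -239841

  a_2 = 3·-1 + 3·-1 = -6
  a_3 = 3·-6 + 3·-1 = -21
  a_4 = 3·-21 + 3·-6 = -81
  a_5 = 3·-81 + 3·-21 = -306
  a_6 = 3·-306 + 3·-81 = -1161
  a_7 = 3·-1161 + 3·-306 = -4401
  a_8 = 3·-4401 + 3·-1161 = -16686
  a_9 = 3·-16686 + 3·-4401 = -63261
  a_10 = 3·-63261 + 3·-16686 = -239841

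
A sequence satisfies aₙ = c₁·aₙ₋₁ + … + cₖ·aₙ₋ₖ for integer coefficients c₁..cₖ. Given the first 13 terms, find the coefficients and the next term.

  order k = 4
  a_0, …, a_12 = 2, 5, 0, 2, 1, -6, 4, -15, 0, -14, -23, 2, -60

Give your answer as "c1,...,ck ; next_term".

0,2,1,-2 ; 9

  a_4 = 0·2 + 2·0 + 1·5 + -2·2 = 1
  a_5 = 0·1 + 2·2 + 1·0 + -2·5 = -6
  a_6 = 0·-6 + 2·1 + 1·2 + -2·0 = 4
  a_7 = 0·4 + 2·-6 + 1·1 + -2·2 = -15
  a_8 = 0·-15 + 2·4 + 1·-6 + -2·1 = 0
  a_9 = 0·0 + 2·-15 + 1·4 + -2·-6 = -14
  a_10 = 0·-14 + 2·0 + 1·-15 + -2·4 = -23
  a_11 = 0·-23 + 2·-14 + 1·0 + -2·-15 = 2
  a_12 = 0·2 + 2·-23 + 1·-14 + -2·0 = -60
  a_13 = 0·-60 + 2·2 + 1·-23 + -2·-14 = 9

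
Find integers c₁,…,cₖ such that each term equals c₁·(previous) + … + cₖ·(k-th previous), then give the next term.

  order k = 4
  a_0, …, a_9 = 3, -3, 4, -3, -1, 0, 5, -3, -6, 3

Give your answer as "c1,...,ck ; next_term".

  a_4 = 0·-3 + -1·4 + 0·-3 + 1·3 = -1
  a_5 = 0·-1 + -1·-3 + 0·4 + 1·-3 = 0
  a_6 = 0·0 + -1·-1 + 0·-3 + 1·4 = 5
  a_7 = 0·5 + -1·0 + 0·-1 + 1·-3 = -3
  a_8 = 0·-3 + -1·5 + 0·0 + 1·-1 = -6
  a_9 = 0·-6 + -1·-3 + 0·5 + 1·0 = 3
  a_10 = 0·3 + -1·-6 + 0·-3 + 1·5 = 11

0,-1,0,1 ; 11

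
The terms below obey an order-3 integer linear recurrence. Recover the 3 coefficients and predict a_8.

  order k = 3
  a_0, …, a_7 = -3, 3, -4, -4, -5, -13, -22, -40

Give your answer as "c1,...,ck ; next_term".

  a_3 = 1·-4 + 1·3 + 1·-3 = -4
  a_4 = 1·-4 + 1·-4 + 1·3 = -5
  a_5 = 1·-5 + 1·-4 + 1·-4 = -13
  a_6 = 1·-13 + 1·-5 + 1·-4 = -22
  a_7 = 1·-22 + 1·-13 + 1·-5 = -40
  a_8 = 1·-40 + 1·-22 + 1·-13 = -75

1,1,1 ; -75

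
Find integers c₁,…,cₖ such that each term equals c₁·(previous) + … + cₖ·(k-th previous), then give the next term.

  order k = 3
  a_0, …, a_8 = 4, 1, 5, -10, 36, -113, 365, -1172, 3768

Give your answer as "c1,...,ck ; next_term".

  a_3 = -3·5 + 1·1 + 1·4 = -10
  a_4 = -3·-10 + 1·5 + 1·1 = 36
  a_5 = -3·36 + 1·-10 + 1·5 = -113
  a_6 = -3·-113 + 1·36 + 1·-10 = 365
  a_7 = -3·365 + 1·-113 + 1·36 = -1172
  a_8 = -3·-1172 + 1·365 + 1·-113 = 3768
  a_9 = -3·3768 + 1·-1172 + 1·365 = -12111

-3,1,1 ; -12111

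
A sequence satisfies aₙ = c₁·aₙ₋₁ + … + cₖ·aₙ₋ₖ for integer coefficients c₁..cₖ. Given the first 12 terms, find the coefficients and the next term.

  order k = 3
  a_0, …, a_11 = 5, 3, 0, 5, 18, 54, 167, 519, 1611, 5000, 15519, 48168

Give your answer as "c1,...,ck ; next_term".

  a_3 = 3·0 + 0·3 + 1·5 = 5
  a_4 = 3·5 + 0·0 + 1·3 = 18
  a_5 = 3·18 + 0·5 + 1·0 = 54
  a_6 = 3·54 + 0·18 + 1·5 = 167
  a_7 = 3·167 + 0·54 + 1·18 = 519
  a_8 = 3·519 + 0·167 + 1·54 = 1611
  a_9 = 3·1611 + 0·519 + 1·167 = 5000
  a_10 = 3·5000 + 0·1611 + 1·519 = 15519
  a_11 = 3·15519 + 0·5000 + 1·1611 = 48168
  a_12 = 3·48168 + 0·15519 + 1·5000 = 149504

3,0,1 ; 149504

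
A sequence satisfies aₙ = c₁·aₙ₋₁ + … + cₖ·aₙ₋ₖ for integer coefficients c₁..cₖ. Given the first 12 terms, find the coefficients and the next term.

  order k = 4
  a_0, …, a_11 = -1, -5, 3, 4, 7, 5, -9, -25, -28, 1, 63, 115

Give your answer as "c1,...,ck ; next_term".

  a_4 = 1·4 + -1·3 + -1·-5 + -1·-1 = 7
  a_5 = 1·7 + -1·4 + -1·3 + -1·-5 = 5
  a_6 = 1·5 + -1·7 + -1·4 + -1·3 = -9
  a_7 = 1·-9 + -1·5 + -1·7 + -1·4 = -25
  a_8 = 1·-25 + -1·-9 + -1·5 + -1·7 = -28
  a_9 = 1·-28 + -1·-25 + -1·-9 + -1·5 = 1
  a_10 = 1·1 + -1·-28 + -1·-25 + -1·-9 = 63
  a_11 = 1·63 + -1·1 + -1·-28 + -1·-25 = 115
  a_12 = 1·115 + -1·63 + -1·1 + -1·-28 = 79

1,-1,-1,-1 ; 79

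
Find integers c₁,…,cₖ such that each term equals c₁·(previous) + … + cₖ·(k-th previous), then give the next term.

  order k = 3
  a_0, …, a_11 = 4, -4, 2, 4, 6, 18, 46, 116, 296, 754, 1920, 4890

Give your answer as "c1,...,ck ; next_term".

2,1,1 ; 12454

  a_3 = 2·2 + 1·-4 + 1·4 = 4
  a_4 = 2·4 + 1·2 + 1·-4 = 6
  a_5 = 2·6 + 1·4 + 1·2 = 18
  a_6 = 2·18 + 1·6 + 1·4 = 46
  a_7 = 2·46 + 1·18 + 1·6 = 116
  a_8 = 2·116 + 1·46 + 1·18 = 296
  a_9 = 2·296 + 1·116 + 1·46 = 754
  a_10 = 2·754 + 1·296 + 1·116 = 1920
  a_11 = 2·1920 + 1·754 + 1·296 = 4890
  a_12 = 2·4890 + 1·1920 + 1·754 = 12454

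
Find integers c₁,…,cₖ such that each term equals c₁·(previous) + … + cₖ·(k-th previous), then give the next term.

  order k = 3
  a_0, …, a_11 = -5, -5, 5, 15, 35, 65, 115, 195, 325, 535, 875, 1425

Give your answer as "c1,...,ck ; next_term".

2,0,-1 ; 2315

  a_3 = 2·5 + 0·-5 + -1·-5 = 15
  a_4 = 2·15 + 0·5 + -1·-5 = 35
  a_5 = 2·35 + 0·15 + -1·5 = 65
  a_6 = 2·65 + 0·35 + -1·15 = 115
  a_7 = 2·115 + 0·65 + -1·35 = 195
  a_8 = 2·195 + 0·115 + -1·65 = 325
  a_9 = 2·325 + 0·195 + -1·115 = 535
  a_10 = 2·535 + 0·325 + -1·195 = 875
  a_11 = 2·875 + 0·535 + -1·325 = 1425
  a_12 = 2·1425 + 0·875 + -1·535 = 2315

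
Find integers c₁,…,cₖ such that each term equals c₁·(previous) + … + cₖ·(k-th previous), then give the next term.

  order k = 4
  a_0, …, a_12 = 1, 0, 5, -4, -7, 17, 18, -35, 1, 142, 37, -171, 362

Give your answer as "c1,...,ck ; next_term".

  a_4 = 1·-4 + -1·5 + 4·0 + 2·1 = -7
  a_5 = 1·-7 + -1·-4 + 4·5 + 2·0 = 17
  a_6 = 1·17 + -1·-7 + 4·-4 + 2·5 = 18
  a_7 = 1·18 + -1·17 + 4·-7 + 2·-4 = -35
  a_8 = 1·-35 + -1·18 + 4·17 + 2·-7 = 1
  a_9 = 1·1 + -1·-35 + 4·18 + 2·17 = 142
  a_10 = 1·142 + -1·1 + 4·-35 + 2·18 = 37
  a_11 = 1·37 + -1·142 + 4·1 + 2·-35 = -171
  a_12 = 1·-171 + -1·37 + 4·142 + 2·1 = 362
  a_13 = 1·362 + -1·-171 + 4·37 + 2·142 = 965

1,-1,4,2 ; 965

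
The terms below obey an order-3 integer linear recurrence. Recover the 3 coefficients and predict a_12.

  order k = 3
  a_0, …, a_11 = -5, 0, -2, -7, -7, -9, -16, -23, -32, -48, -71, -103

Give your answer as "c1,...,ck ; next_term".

  a_3 = 1·-2 + 0·0 + 1·-5 = -7
  a_4 = 1·-7 + 0·-2 + 1·0 = -7
  a_5 = 1·-7 + 0·-7 + 1·-2 = -9
  a_6 = 1·-9 + 0·-7 + 1·-7 = -16
  a_7 = 1·-16 + 0·-9 + 1·-7 = -23
  a_8 = 1·-23 + 0·-16 + 1·-9 = -32
  a_9 = 1·-32 + 0·-23 + 1·-16 = -48
  a_10 = 1·-48 + 0·-32 + 1·-23 = -71
  a_11 = 1·-71 + 0·-48 + 1·-32 = -103
  a_12 = 1·-103 + 0·-71 + 1·-48 = -151

1,0,1 ; -151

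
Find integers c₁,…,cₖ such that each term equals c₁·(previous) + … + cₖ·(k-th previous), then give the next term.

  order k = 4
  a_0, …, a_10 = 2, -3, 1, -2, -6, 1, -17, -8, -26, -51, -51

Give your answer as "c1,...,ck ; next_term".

  a_4 = 0·-2 + 2·1 + 2·-3 + -1·2 = -6
  a_5 = 0·-6 + 2·-2 + 2·1 + -1·-3 = 1
  a_6 = 0·1 + 2·-6 + 2·-2 + -1·1 = -17
  a_7 = 0·-17 + 2·1 + 2·-6 + -1·-2 = -8
  a_8 = 0·-8 + 2·-17 + 2·1 + -1·-6 = -26
  a_9 = 0·-26 + 2·-8 + 2·-17 + -1·1 = -51
  a_10 = 0·-51 + 2·-26 + 2·-8 + -1·-17 = -51
  a_11 = 0·-51 + 2·-51 + 2·-26 + -1·-8 = -146

0,2,2,-1 ; -146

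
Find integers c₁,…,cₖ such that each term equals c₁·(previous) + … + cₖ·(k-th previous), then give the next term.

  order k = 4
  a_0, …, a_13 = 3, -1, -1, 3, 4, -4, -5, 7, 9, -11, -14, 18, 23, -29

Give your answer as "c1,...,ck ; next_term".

  a_4 = 0·3 + -1·-1 + 0·-1 + 1·3 = 4
  a_5 = 0·4 + -1·3 + 0·-1 + 1·-1 = -4
  a_6 = 0·-4 + -1·4 + 0·3 + 1·-1 = -5
  a_7 = 0·-5 + -1·-4 + 0·4 + 1·3 = 7
  a_8 = 0·7 + -1·-5 + 0·-4 + 1·4 = 9
  a_9 = 0·9 + -1·7 + 0·-5 + 1·-4 = -11
  a_10 = 0·-11 + -1·9 + 0·7 + 1·-5 = -14
  a_11 = 0·-14 + -1·-11 + 0·9 + 1·7 = 18
  a_12 = 0·18 + -1·-14 + 0·-11 + 1·9 = 23
  a_13 = 0·23 + -1·18 + 0·-14 + 1·-11 = -29
  a_14 = 0·-29 + -1·23 + 0·18 + 1·-14 = -37

0,-1,0,1 ; -37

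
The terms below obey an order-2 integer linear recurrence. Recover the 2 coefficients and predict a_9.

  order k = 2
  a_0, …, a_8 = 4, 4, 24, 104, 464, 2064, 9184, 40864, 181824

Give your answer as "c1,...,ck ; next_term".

  a_2 = 4·4 + 2·4 = 24
  a_3 = 4·24 + 2·4 = 104
  a_4 = 4·104 + 2·24 = 464
  a_5 = 4·464 + 2·104 = 2064
  a_6 = 4·2064 + 2·464 = 9184
  a_7 = 4·9184 + 2·2064 = 40864
  a_8 = 4·40864 + 2·9184 = 181824
  a_9 = 4·181824 + 2·40864 = 809024

4,2 ; 809024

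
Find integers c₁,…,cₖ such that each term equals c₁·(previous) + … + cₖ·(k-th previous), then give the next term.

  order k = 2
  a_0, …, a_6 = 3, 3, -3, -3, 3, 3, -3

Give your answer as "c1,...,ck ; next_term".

0,-1 ; -3

  a_2 = 0·3 + -1·3 = -3
  a_3 = 0·-3 + -1·3 = -3
  a_4 = 0·-3 + -1·-3 = 3
  a_5 = 0·3 + -1·-3 = 3
  a_6 = 0·3 + -1·3 = -3
  a_7 = 0·-3 + -1·3 = -3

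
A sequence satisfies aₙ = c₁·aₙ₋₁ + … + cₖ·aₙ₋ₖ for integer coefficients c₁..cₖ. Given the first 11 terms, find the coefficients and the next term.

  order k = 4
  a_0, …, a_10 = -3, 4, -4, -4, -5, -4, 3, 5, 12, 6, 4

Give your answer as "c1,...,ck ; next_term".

0,1,-1,-1 ; -11

  a_4 = 0·-4 + 1·-4 + -1·4 + -1·-3 = -5
  a_5 = 0·-5 + 1·-4 + -1·-4 + -1·4 = -4
  a_6 = 0·-4 + 1·-5 + -1·-4 + -1·-4 = 3
  a_7 = 0·3 + 1·-4 + -1·-5 + -1·-4 = 5
  a_8 = 0·5 + 1·3 + -1·-4 + -1·-5 = 12
  a_9 = 0·12 + 1·5 + -1·3 + -1·-4 = 6
  a_10 = 0·6 + 1·12 + -1·5 + -1·3 = 4
  a_11 = 0·4 + 1·6 + -1·12 + -1·5 = -11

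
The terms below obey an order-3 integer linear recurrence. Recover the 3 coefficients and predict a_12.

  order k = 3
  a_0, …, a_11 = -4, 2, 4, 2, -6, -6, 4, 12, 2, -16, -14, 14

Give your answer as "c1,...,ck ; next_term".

  a_3 = 0·4 + -1·2 + -1·-4 = 2
  a_4 = 0·2 + -1·4 + -1·2 = -6
  a_5 = 0·-6 + -1·2 + -1·4 = -6
  a_6 = 0·-6 + -1·-6 + -1·2 = 4
  a_7 = 0·4 + -1·-6 + -1·-6 = 12
  a_8 = 0·12 + -1·4 + -1·-6 = 2
  a_9 = 0·2 + -1·12 + -1·4 = -16
  a_10 = 0·-16 + -1·2 + -1·12 = -14
  a_11 = 0·-14 + -1·-16 + -1·2 = 14
  a_12 = 0·14 + -1·-14 + -1·-16 = 30

0,-1,-1 ; 30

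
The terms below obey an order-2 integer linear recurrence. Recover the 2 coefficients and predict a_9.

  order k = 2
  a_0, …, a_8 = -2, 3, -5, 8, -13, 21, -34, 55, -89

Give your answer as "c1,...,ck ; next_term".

-1,1 ; 144

  a_2 = -1·3 + 1·-2 = -5
  a_3 = -1·-5 + 1·3 = 8
  a_4 = -1·8 + 1·-5 = -13
  a_5 = -1·-13 + 1·8 = 21
  a_6 = -1·21 + 1·-13 = -34
  a_7 = -1·-34 + 1·21 = 55
  a_8 = -1·55 + 1·-34 = -89
  a_9 = -1·-89 + 1·55 = 144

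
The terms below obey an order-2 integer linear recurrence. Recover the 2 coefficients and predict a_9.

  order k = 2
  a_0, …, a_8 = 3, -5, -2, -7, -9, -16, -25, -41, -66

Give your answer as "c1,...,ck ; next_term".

1,1 ; -107

  a_2 = 1·-5 + 1·3 = -2
  a_3 = 1·-2 + 1·-5 = -7
  a_4 = 1·-7 + 1·-2 = -9
  a_5 = 1·-9 + 1·-7 = -16
  a_6 = 1·-16 + 1·-9 = -25
  a_7 = 1·-25 + 1·-16 = -41
  a_8 = 1·-41 + 1·-25 = -66
  a_9 = 1·-66 + 1·-41 = -107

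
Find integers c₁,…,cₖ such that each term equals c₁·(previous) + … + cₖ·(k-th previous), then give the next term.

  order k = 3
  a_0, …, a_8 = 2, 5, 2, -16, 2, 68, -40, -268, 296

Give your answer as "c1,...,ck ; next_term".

0,-4,2 ; 992

  a_3 = 0·2 + -4·5 + 2·2 = -16
  a_4 = 0·-16 + -4·2 + 2·5 = 2
  a_5 = 0·2 + -4·-16 + 2·2 = 68
  a_6 = 0·68 + -4·2 + 2·-16 = -40
  a_7 = 0·-40 + -4·68 + 2·2 = -268
  a_8 = 0·-268 + -4·-40 + 2·68 = 296
  a_9 = 0·296 + -4·-268 + 2·-40 = 992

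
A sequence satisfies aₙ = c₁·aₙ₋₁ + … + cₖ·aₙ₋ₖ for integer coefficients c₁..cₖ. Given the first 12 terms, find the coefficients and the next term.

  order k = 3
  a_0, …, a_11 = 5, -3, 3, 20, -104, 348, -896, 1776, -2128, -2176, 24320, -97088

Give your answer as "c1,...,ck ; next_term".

-4,-4,4 ; 282368

  a_3 = -4·3 + -4·-3 + 4·5 = 20
  a_4 = -4·20 + -4·3 + 4·-3 = -104
  a_5 = -4·-104 + -4·20 + 4·3 = 348
  a_6 = -4·348 + -4·-104 + 4·20 = -896
  a_7 = -4·-896 + -4·348 + 4·-104 = 1776
  a_8 = -4·1776 + -4·-896 + 4·348 = -2128
  a_9 = -4·-2128 + -4·1776 + 4·-896 = -2176
  a_10 = -4·-2176 + -4·-2128 + 4·1776 = 24320
  a_11 = -4·24320 + -4·-2176 + 4·-2128 = -97088
  a_12 = -4·-97088 + -4·24320 + 4·-2176 = 282368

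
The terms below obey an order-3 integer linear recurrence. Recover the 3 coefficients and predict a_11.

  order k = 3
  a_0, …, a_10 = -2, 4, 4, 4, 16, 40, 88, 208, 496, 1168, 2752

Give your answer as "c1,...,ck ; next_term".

2,0,2 ; 6496

  a_3 = 2·4 + 0·4 + 2·-2 = 4
  a_4 = 2·4 + 0·4 + 2·4 = 16
  a_5 = 2·16 + 0·4 + 2·4 = 40
  a_6 = 2·40 + 0·16 + 2·4 = 88
  a_7 = 2·88 + 0·40 + 2·16 = 208
  a_8 = 2·208 + 0·88 + 2·40 = 496
  a_9 = 2·496 + 0·208 + 2·88 = 1168
  a_10 = 2·1168 + 0·496 + 2·208 = 2752
  a_11 = 2·2752 + 0·1168 + 2·496 = 6496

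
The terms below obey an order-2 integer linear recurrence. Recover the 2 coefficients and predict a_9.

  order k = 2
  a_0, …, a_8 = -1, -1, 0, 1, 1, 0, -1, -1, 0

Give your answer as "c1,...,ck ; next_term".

1,-1 ; 1

  a_2 = 1·-1 + -1·-1 = 0
  a_3 = 1·0 + -1·-1 = 1
  a_4 = 1·1 + -1·0 = 1
  a_5 = 1·1 + -1·1 = 0
  a_6 = 1·0 + -1·1 = -1
  a_7 = 1·-1 + -1·0 = -1
  a_8 = 1·-1 + -1·-1 = 0
  a_9 = 1·0 + -1·-1 = 1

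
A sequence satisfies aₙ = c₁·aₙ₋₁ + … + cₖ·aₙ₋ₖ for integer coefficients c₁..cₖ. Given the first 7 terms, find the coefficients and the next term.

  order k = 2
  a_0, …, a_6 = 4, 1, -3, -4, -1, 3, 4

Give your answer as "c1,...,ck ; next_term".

  a_2 = 1·1 + -1·4 = -3
  a_3 = 1·-3 + -1·1 = -4
  a_4 = 1·-4 + -1·-3 = -1
  a_5 = 1·-1 + -1·-4 = 3
  a_6 = 1·3 + -1·-1 = 4
  a_7 = 1·4 + -1·3 = 1

1,-1 ; 1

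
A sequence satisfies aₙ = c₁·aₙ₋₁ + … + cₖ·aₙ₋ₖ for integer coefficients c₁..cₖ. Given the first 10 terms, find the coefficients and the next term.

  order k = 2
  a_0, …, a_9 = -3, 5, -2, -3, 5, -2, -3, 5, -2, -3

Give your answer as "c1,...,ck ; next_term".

-1,-1 ; 5

  a_2 = -1·5 + -1·-3 = -2
  a_3 = -1·-2 + -1·5 = -3
  a_4 = -1·-3 + -1·-2 = 5
  a_5 = -1·5 + -1·-3 = -2
  a_6 = -1·-2 + -1·5 = -3
  a_7 = -1·-3 + -1·-2 = 5
  a_8 = -1·5 + -1·-3 = -2
  a_9 = -1·-2 + -1·5 = -3
  a_10 = -1·-3 + -1·-2 = 5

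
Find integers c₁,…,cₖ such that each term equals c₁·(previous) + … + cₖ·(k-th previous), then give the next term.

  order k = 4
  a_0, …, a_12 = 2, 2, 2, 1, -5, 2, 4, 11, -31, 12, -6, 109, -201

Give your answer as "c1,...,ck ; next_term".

  a_4 = -1·1 + -1·2 + -3·2 + 2·2 = -5
  a_5 = -1·-5 + -1·1 + -3·2 + 2·2 = 2
  a_6 = -1·2 + -1·-5 + -3·1 + 2·2 = 4
  a_7 = -1·4 + -1·2 + -3·-5 + 2·1 = 11
  a_8 = -1·11 + -1·4 + -3·2 + 2·-5 = -31
  a_9 = -1·-31 + -1·11 + -3·4 + 2·2 = 12
  a_10 = -1·12 + -1·-31 + -3·11 + 2·4 = -6
  a_11 = -1·-6 + -1·12 + -3·-31 + 2·11 = 109
  a_12 = -1·109 + -1·-6 + -3·12 + 2·-31 = -201
  a_13 = -1·-201 + -1·109 + -3·-6 + 2·12 = 134

-1,-1,-3,2 ; 134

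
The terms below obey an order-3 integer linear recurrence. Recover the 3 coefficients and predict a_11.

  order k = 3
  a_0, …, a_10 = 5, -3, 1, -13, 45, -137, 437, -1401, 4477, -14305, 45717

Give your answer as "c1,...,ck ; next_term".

-3,0,-2 ; -146105

  a_3 = -3·1 + 0·-3 + -2·5 = -13
  a_4 = -3·-13 + 0·1 + -2·-3 = 45
  a_5 = -3·45 + 0·-13 + -2·1 = -137
  a_6 = -3·-137 + 0·45 + -2·-13 = 437
  a_7 = -3·437 + 0·-137 + -2·45 = -1401
  a_8 = -3·-1401 + 0·437 + -2·-137 = 4477
  a_9 = -3·4477 + 0·-1401 + -2·437 = -14305
  a_10 = -3·-14305 + 0·4477 + -2·-1401 = 45717
  a_11 = -3·45717 + 0·-14305 + -2·4477 = -146105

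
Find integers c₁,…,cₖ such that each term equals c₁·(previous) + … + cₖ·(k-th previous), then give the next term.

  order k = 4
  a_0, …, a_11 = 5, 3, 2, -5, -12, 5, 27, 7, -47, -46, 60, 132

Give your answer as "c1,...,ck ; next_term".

  a_4 = 0·-5 + -2·2 + -1·3 + -1·5 = -12
  a_5 = 0·-12 + -2·-5 + -1·2 + -1·3 = 5
  a_6 = 0·5 + -2·-12 + -1·-5 + -1·2 = 27
  a_7 = 0·27 + -2·5 + -1·-12 + -1·-5 = 7
  a_8 = 0·7 + -2·27 + -1·5 + -1·-12 = -47
  a_9 = 0·-47 + -2·7 + -1·27 + -1·5 = -46
  a_10 = 0·-46 + -2·-47 + -1·7 + -1·27 = 60
  a_11 = 0·60 + -2·-46 + -1·-47 + -1·7 = 132
  a_12 = 0·132 + -2·60 + -1·-46 + -1·-47 = -27

0,-2,-1,-1 ; -27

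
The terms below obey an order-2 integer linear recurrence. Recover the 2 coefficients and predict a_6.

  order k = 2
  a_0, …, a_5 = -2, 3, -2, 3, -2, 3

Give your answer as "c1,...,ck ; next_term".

0,1 ; -2

  a_2 = 0·3 + 1·-2 = -2
  a_3 = 0·-2 + 1·3 = 3
  a_4 = 0·3 + 1·-2 = -2
  a_5 = 0·-2 + 1·3 = 3
  a_6 = 0·3 + 1·-2 = -2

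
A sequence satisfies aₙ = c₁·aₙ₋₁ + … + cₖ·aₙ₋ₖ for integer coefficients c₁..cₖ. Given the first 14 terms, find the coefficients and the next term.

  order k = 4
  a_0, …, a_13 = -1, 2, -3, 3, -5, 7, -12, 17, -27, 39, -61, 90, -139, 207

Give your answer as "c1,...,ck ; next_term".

-1,1,1,1 ; -317

  a_4 = -1·3 + 1·-3 + 1·2 + 1·-1 = -5
  a_5 = -1·-5 + 1·3 + 1·-3 + 1·2 = 7
  a_6 = -1·7 + 1·-5 + 1·3 + 1·-3 = -12
  a_7 = -1·-12 + 1·7 + 1·-5 + 1·3 = 17
  a_8 = -1·17 + 1·-12 + 1·7 + 1·-5 = -27
  a_9 = -1·-27 + 1·17 + 1·-12 + 1·7 = 39
  a_10 = -1·39 + 1·-27 + 1·17 + 1·-12 = -61
  a_11 = -1·-61 + 1·39 + 1·-27 + 1·17 = 90
  a_12 = -1·90 + 1·-61 + 1·39 + 1·-27 = -139
  a_13 = -1·-139 + 1·90 + 1·-61 + 1·39 = 207
  a_14 = -1·207 + 1·-139 + 1·90 + 1·-61 = -317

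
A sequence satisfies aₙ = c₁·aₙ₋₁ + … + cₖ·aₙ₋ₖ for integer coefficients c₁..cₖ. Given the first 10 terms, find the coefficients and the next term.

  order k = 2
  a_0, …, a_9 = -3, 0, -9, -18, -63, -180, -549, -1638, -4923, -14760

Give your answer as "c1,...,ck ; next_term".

2,3 ; -44289

  a_2 = 2·0 + 3·-3 = -9
  a_3 = 2·-9 + 3·0 = -18
  a_4 = 2·-18 + 3·-9 = -63
  a_5 = 2·-63 + 3·-18 = -180
  a_6 = 2·-180 + 3·-63 = -549
  a_7 = 2·-549 + 3·-180 = -1638
  a_8 = 2·-1638 + 3·-549 = -4923
  a_9 = 2·-4923 + 3·-1638 = -14760
  a_10 = 2·-14760 + 3·-4923 = -44289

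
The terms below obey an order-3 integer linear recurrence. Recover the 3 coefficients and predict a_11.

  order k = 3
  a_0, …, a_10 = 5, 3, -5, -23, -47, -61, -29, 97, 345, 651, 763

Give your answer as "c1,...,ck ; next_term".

2,-1,-2 ; 185

  a_3 = 2·-5 + -1·3 + -2·5 = -23
  a_4 = 2·-23 + -1·-5 + -2·3 = -47
  a_5 = 2·-47 + -1·-23 + -2·-5 = -61
  a_6 = 2·-61 + -1·-47 + -2·-23 = -29
  a_7 = 2·-29 + -1·-61 + -2·-47 = 97
  a_8 = 2·97 + -1·-29 + -2·-61 = 345
  a_9 = 2·345 + -1·97 + -2·-29 = 651
  a_10 = 2·651 + -1·345 + -2·97 = 763
  a_11 = 2·763 + -1·651 + -2·345 = 185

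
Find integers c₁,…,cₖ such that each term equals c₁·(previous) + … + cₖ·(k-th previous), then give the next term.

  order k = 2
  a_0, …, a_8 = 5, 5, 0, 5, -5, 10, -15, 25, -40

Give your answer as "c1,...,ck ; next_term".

  a_2 = -1·5 + 1·5 = 0
  a_3 = -1·0 + 1·5 = 5
  a_4 = -1·5 + 1·0 = -5
  a_5 = -1·-5 + 1·5 = 10
  a_6 = -1·10 + 1·-5 = -15
  a_7 = -1·-15 + 1·10 = 25
  a_8 = -1·25 + 1·-15 = -40
  a_9 = -1·-40 + 1·25 = 65

-1,1 ; 65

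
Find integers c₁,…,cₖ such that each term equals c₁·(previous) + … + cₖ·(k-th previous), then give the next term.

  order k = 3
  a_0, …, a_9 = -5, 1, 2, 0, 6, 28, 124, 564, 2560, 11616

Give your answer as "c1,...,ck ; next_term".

4,2,2 ; 52712

  a_3 = 4·2 + 2·1 + 2·-5 = 0
  a_4 = 4·0 + 2·2 + 2·1 = 6
  a_5 = 4·6 + 2·0 + 2·2 = 28
  a_6 = 4·28 + 2·6 + 2·0 = 124
  a_7 = 4·124 + 2·28 + 2·6 = 564
  a_8 = 4·564 + 2·124 + 2·28 = 2560
  a_9 = 4·2560 + 2·564 + 2·124 = 11616
  a_10 = 4·11616 + 2·2560 + 2·564 = 52712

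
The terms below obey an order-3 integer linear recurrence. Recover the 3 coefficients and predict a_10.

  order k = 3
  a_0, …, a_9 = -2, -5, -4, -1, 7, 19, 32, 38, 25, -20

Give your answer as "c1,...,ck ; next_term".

  a_3 = 2·-4 + -1·-5 + -1·-2 = -1
  a_4 = 2·-1 + -1·-4 + -1·-5 = 7
  a_5 = 2·7 + -1·-1 + -1·-4 = 19
  a_6 = 2·19 + -1·7 + -1·-1 = 32
  a_7 = 2·32 + -1·19 + -1·7 = 38
  a_8 = 2·38 + -1·32 + -1·19 = 25
  a_9 = 2·25 + -1·38 + -1·32 = -20
  a_10 = 2·-20 + -1·25 + -1·38 = -103

2,-1,-1 ; -103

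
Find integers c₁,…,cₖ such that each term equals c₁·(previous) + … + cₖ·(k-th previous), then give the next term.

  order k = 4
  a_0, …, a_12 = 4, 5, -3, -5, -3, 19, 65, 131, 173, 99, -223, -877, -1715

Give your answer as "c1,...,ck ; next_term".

  a_4 = 3·-5 + -3·-3 + -1·5 + 2·4 = -3
  a_5 = 3·-3 + -3·-5 + -1·-3 + 2·5 = 19
  a_6 = 3·19 + -3·-3 + -1·-5 + 2·-3 = 65
  a_7 = 3·65 + -3·19 + -1·-3 + 2·-5 = 131
  a_8 = 3·131 + -3·65 + -1·19 + 2·-3 = 173
  a_9 = 3·173 + -3·131 + -1·65 + 2·19 = 99
  a_10 = 3·99 + -3·173 + -1·131 + 2·65 = -223
  a_11 = 3·-223 + -3·99 + -1·173 + 2·131 = -877
  a_12 = 3·-877 + -3·-223 + -1·99 + 2·173 = -1715
  a_13 = 3·-1715 + -3·-877 + -1·-223 + 2·99 = -2093

3,-3,-1,2 ; -2093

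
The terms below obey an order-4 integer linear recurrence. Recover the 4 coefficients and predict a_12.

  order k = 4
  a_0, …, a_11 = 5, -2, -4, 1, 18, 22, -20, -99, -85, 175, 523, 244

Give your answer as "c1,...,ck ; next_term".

1,-2,-2,1 ; -1237

  a_4 = 1·1 + -2·-4 + -2·-2 + 1·5 = 18
  a_5 = 1·18 + -2·1 + -2·-4 + 1·-2 = 22
  a_6 = 1·22 + -2·18 + -2·1 + 1·-4 = -20
  a_7 = 1·-20 + -2·22 + -2·18 + 1·1 = -99
  a_8 = 1·-99 + -2·-20 + -2·22 + 1·18 = -85
  a_9 = 1·-85 + -2·-99 + -2·-20 + 1·22 = 175
  a_10 = 1·175 + -2·-85 + -2·-99 + 1·-20 = 523
  a_11 = 1·523 + -2·175 + -2·-85 + 1·-99 = 244
  a_12 = 1·244 + -2·523 + -2·175 + 1·-85 = -1237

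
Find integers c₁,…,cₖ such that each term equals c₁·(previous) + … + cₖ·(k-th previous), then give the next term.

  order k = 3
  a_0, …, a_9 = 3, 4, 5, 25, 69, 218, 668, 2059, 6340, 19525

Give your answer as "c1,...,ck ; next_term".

2,3,1 ; 60129

  a_3 = 2·5 + 3·4 + 1·3 = 25
  a_4 = 2·25 + 3·5 + 1·4 = 69
  a_5 = 2·69 + 3·25 + 1·5 = 218
  a_6 = 2·218 + 3·69 + 1·25 = 668
  a_7 = 2·668 + 3·218 + 1·69 = 2059
  a_8 = 2·2059 + 3·668 + 1·218 = 6340
  a_9 = 2·6340 + 3·2059 + 1·668 = 19525
  a_10 = 2·19525 + 3·6340 + 1·2059 = 60129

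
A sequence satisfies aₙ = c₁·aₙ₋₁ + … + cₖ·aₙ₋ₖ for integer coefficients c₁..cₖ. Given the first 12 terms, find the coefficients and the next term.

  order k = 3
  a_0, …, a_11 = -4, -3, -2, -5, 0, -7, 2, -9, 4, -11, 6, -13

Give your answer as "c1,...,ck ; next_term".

  a_3 = -1·-2 + 1·-3 + 1·-4 = -5
  a_4 = -1·-5 + 1·-2 + 1·-3 = 0
  a_5 = -1·0 + 1·-5 + 1·-2 = -7
  a_6 = -1·-7 + 1·0 + 1·-5 = 2
  a_7 = -1·2 + 1·-7 + 1·0 = -9
  a_8 = -1·-9 + 1·2 + 1·-7 = 4
  a_9 = -1·4 + 1·-9 + 1·2 = -11
  a_10 = -1·-11 + 1·4 + 1·-9 = 6
  a_11 = -1·6 + 1·-11 + 1·4 = -13
  a_12 = -1·-13 + 1·6 + 1·-11 = 8

-1,1,1 ; 8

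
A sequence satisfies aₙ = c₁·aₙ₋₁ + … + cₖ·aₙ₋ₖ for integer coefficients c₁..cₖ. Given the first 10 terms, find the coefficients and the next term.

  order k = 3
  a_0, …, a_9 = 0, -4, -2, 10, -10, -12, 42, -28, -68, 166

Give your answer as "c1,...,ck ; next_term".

-1,-2,1 ; -58

  a_3 = -1·-2 + -2·-4 + 1·0 = 10
  a_4 = -1·10 + -2·-2 + 1·-4 = -10
  a_5 = -1·-10 + -2·10 + 1·-2 = -12
  a_6 = -1·-12 + -2·-10 + 1·10 = 42
  a_7 = -1·42 + -2·-12 + 1·-10 = -28
  a_8 = -1·-28 + -2·42 + 1·-12 = -68
  a_9 = -1·-68 + -2·-28 + 1·42 = 166
  a_10 = -1·166 + -2·-68 + 1·-28 = -58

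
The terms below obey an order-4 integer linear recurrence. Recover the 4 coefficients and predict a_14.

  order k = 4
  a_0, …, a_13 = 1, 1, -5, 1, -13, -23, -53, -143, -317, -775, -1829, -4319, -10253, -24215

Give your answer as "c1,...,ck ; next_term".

2,2,-1,-4 ; -57301

  a_4 = 2·1 + 2·-5 + -1·1 + -4·1 = -13
  a_5 = 2·-13 + 2·1 + -1·-5 + -4·1 = -23
  a_6 = 2·-23 + 2·-13 + -1·1 + -4·-5 = -53
  a_7 = 2·-53 + 2·-23 + -1·-13 + -4·1 = -143
  a_8 = 2·-143 + 2·-53 + -1·-23 + -4·-13 = -317
  a_9 = 2·-317 + 2·-143 + -1·-53 + -4·-23 = -775
  a_10 = 2·-775 + 2·-317 + -1·-143 + -4·-53 = -1829
  a_11 = 2·-1829 + 2·-775 + -1·-317 + -4·-143 = -4319
  a_12 = 2·-4319 + 2·-1829 + -1·-775 + -4·-317 = -10253
  a_13 = 2·-10253 + 2·-4319 + -1·-1829 + -4·-775 = -24215
  a_14 = 2·-24215 + 2·-10253 + -1·-4319 + -4·-1829 = -57301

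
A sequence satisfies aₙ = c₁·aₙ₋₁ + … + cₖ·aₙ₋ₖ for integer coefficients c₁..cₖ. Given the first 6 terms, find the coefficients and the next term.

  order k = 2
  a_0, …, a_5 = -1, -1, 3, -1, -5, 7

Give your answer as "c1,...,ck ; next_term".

-1,-2 ; 3

  a_2 = -1·-1 + -2·-1 = 3
  a_3 = -1·3 + -2·-1 = -1
  a_4 = -1·-1 + -2·3 = -5
  a_5 = -1·-5 + -2·-1 = 7
  a_6 = -1·7 + -2·-5 = 3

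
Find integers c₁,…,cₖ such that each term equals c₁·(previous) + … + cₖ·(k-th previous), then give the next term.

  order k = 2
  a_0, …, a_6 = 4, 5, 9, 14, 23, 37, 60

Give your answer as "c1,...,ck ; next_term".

1,1 ; 97

  a_2 = 1·5 + 1·4 = 9
  a_3 = 1·9 + 1·5 = 14
  a_4 = 1·14 + 1·9 = 23
  a_5 = 1·23 + 1·14 = 37
  a_6 = 1·37 + 1·23 = 60
  a_7 = 1·60 + 1·37 = 97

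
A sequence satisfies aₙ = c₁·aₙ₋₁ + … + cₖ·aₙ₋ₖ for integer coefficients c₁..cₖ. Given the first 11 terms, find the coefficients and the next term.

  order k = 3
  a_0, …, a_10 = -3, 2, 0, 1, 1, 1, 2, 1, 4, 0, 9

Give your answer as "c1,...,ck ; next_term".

-1,2,1 ; -5

  a_3 = -1·0 + 2·2 + 1·-3 = 1
  a_4 = -1·1 + 2·0 + 1·2 = 1
  a_5 = -1·1 + 2·1 + 1·0 = 1
  a_6 = -1·1 + 2·1 + 1·1 = 2
  a_7 = -1·2 + 2·1 + 1·1 = 1
  a_8 = -1·1 + 2·2 + 1·1 = 4
  a_9 = -1·4 + 2·1 + 1·2 = 0
  a_10 = -1·0 + 2·4 + 1·1 = 9
  a_11 = -1·9 + 2·0 + 1·4 = -5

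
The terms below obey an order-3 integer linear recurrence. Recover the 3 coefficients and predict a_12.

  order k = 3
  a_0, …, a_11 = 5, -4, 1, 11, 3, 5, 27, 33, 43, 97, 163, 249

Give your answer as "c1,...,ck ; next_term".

1,0,2 ; 443

  a_3 = 1·1 + 0·-4 + 2·5 = 11
  a_4 = 1·11 + 0·1 + 2·-4 = 3
  a_5 = 1·3 + 0·11 + 2·1 = 5
  a_6 = 1·5 + 0·3 + 2·11 = 27
  a_7 = 1·27 + 0·5 + 2·3 = 33
  a_8 = 1·33 + 0·27 + 2·5 = 43
  a_9 = 1·43 + 0·33 + 2·27 = 97
  a_10 = 1·97 + 0·43 + 2·33 = 163
  a_11 = 1·163 + 0·97 + 2·43 = 249
  a_12 = 1·249 + 0·163 + 2·97 = 443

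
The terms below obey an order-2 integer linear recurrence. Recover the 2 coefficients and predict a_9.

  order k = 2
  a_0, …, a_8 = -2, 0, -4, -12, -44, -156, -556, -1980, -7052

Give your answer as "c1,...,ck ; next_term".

  a_2 = 3·0 + 2·-2 = -4
  a_3 = 3·-4 + 2·0 = -12
  a_4 = 3·-12 + 2·-4 = -44
  a_5 = 3·-44 + 2·-12 = -156
  a_6 = 3·-156 + 2·-44 = -556
  a_7 = 3·-556 + 2·-156 = -1980
  a_8 = 3·-1980 + 2·-556 = -7052
  a_9 = 3·-7052 + 2·-1980 = -25116

3,2 ; -25116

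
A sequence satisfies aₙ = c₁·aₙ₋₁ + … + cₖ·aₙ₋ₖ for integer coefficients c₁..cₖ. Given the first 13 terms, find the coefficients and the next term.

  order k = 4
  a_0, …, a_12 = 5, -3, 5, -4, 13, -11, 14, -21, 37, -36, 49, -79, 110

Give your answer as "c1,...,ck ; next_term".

  a_4 = 0·-4 + 0·5 + -1·-3 + 2·5 = 13
  a_5 = 0·13 + 0·-4 + -1·5 + 2·-3 = -11
  a_6 = 0·-11 + 0·13 + -1·-4 + 2·5 = 14
  a_7 = 0·14 + 0·-11 + -1·13 + 2·-4 = -21
  a_8 = 0·-21 + 0·14 + -1·-11 + 2·13 = 37
  a_9 = 0·37 + 0·-21 + -1·14 + 2·-11 = -36
  a_10 = 0·-36 + 0·37 + -1·-21 + 2·14 = 49
  a_11 = 0·49 + 0·-36 + -1·37 + 2·-21 = -79
  a_12 = 0·-79 + 0·49 + -1·-36 + 2·37 = 110
  a_13 = 0·110 + 0·-79 + -1·49 + 2·-36 = -121

0,0,-1,2 ; -121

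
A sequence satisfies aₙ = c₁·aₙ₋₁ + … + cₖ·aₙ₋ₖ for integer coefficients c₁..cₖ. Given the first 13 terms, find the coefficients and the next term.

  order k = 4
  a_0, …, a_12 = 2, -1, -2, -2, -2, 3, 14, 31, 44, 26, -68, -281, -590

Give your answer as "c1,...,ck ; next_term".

2,-1,-2,-1 ; -789

  a_4 = 2·-2 + -1·-2 + -2·-1 + -1·2 = -2
  a_5 = 2·-2 + -1·-2 + -2·-2 + -1·-1 = 3
  a_6 = 2·3 + -1·-2 + -2·-2 + -1·-2 = 14
  a_7 = 2·14 + -1·3 + -2·-2 + -1·-2 = 31
  a_8 = 2·31 + -1·14 + -2·3 + -1·-2 = 44
  a_9 = 2·44 + -1·31 + -2·14 + -1·3 = 26
  a_10 = 2·26 + -1·44 + -2·31 + -1·14 = -68
  a_11 = 2·-68 + -1·26 + -2·44 + -1·31 = -281
  a_12 = 2·-281 + -1·-68 + -2·26 + -1·44 = -590
  a_13 = 2·-590 + -1·-281 + -2·-68 + -1·26 = -789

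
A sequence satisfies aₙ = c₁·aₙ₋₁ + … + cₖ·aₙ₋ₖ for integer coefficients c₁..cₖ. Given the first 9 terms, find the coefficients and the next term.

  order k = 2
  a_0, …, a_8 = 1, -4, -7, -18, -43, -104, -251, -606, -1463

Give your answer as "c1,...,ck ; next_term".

  a_2 = 2·-4 + 1·1 = -7
  a_3 = 2·-7 + 1·-4 = -18
  a_4 = 2·-18 + 1·-7 = -43
  a_5 = 2·-43 + 1·-18 = -104
  a_6 = 2·-104 + 1·-43 = -251
  a_7 = 2·-251 + 1·-104 = -606
  a_8 = 2·-606 + 1·-251 = -1463
  a_9 = 2·-1463 + 1·-606 = -3532

2,1 ; -3532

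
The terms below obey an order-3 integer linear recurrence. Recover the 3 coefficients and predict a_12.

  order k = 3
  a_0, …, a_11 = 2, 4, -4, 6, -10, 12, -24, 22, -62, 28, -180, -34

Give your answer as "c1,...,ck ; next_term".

  a_3 = 1·-4 + 3·4 + -1·2 = 6
  a_4 = 1·6 + 3·-4 + -1·4 = -10
  a_5 = 1·-10 + 3·6 + -1·-4 = 12
  a_6 = 1·12 + 3·-10 + -1·6 = -24
  a_7 = 1·-24 + 3·12 + -1·-10 = 22
  a_8 = 1·22 + 3·-24 + -1·12 = -62
  a_9 = 1·-62 + 3·22 + -1·-24 = 28
  a_10 = 1·28 + 3·-62 + -1·22 = -180
  a_11 = 1·-180 + 3·28 + -1·-62 = -34
  a_12 = 1·-34 + 3·-180 + -1·28 = -602

1,3,-1 ; -602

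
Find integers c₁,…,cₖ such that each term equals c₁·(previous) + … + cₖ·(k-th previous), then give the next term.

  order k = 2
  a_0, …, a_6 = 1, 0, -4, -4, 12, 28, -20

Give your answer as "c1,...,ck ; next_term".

  a_2 = 1·0 + -4·1 = -4
  a_3 = 1·-4 + -4·0 = -4
  a_4 = 1·-4 + -4·-4 = 12
  a_5 = 1·12 + -4·-4 = 28
  a_6 = 1·28 + -4·12 = -20
  a_7 = 1·-20 + -4·28 = -132

1,-4 ; -132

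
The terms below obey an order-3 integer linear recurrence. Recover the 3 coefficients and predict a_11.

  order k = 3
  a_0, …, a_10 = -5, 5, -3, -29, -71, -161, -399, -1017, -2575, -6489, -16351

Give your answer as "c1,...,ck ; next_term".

  a_3 = 3·-3 + -2·5 + 2·-5 = -29
  a_4 = 3·-29 + -2·-3 + 2·5 = -71
  a_5 = 3·-71 + -2·-29 + 2·-3 = -161
  a_6 = 3·-161 + -2·-71 + 2·-29 = -399
  a_7 = 3·-399 + -2·-161 + 2·-71 = -1017
  a_8 = 3·-1017 + -2·-399 + 2·-161 = -2575
  a_9 = 3·-2575 + -2·-1017 + 2·-399 = -6489
  a_10 = 3·-6489 + -2·-2575 + 2·-1017 = -16351
  a_11 = 3·-16351 + -2·-6489 + 2·-2575 = -41225

3,-2,2 ; -41225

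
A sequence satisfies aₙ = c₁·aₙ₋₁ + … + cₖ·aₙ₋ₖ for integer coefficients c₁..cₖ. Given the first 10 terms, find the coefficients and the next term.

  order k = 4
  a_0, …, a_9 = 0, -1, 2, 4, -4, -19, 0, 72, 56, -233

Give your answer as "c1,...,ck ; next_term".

  a_4 = 2·4 + -4·2 + 4·-1 + 3·0 = -4
  a_5 = 2·-4 + -4·4 + 4·2 + 3·-1 = -19
  a_6 = 2·-19 + -4·-4 + 4·4 + 3·2 = 0
  a_7 = 2·0 + -4·-19 + 4·-4 + 3·4 = 72
  a_8 = 2·72 + -4·0 + 4·-19 + 3·-4 = 56
  a_9 = 2·56 + -4·72 + 4·0 + 3·-19 = -233
  a_10 = 2·-233 + -4·56 + 4·72 + 3·0 = -402

2,-4,4,3 ; -402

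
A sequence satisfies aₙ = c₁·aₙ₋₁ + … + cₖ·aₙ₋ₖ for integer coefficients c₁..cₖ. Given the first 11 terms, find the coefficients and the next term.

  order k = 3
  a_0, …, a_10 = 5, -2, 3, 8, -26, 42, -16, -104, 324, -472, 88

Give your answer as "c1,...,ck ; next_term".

-2,-2,2 ; 1416

  a_3 = -2·3 + -2·-2 + 2·5 = 8
  a_4 = -2·8 + -2·3 + 2·-2 = -26
  a_5 = -2·-26 + -2·8 + 2·3 = 42
  a_6 = -2·42 + -2·-26 + 2·8 = -16
  a_7 = -2·-16 + -2·42 + 2·-26 = -104
  a_8 = -2·-104 + -2·-16 + 2·42 = 324
  a_9 = -2·324 + -2·-104 + 2·-16 = -472
  a_10 = -2·-472 + -2·324 + 2·-104 = 88
  a_11 = -2·88 + -2·-472 + 2·324 = 1416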